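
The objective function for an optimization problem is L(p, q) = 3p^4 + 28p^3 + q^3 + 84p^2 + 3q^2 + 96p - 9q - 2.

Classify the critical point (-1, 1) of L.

The mixed partial ∂²L/∂p∂q is 0, so the Hessian at any point is diag(L_pp, L_qq) = diag(12(3p^2 + 14p + 14), 6(q + 1)).
At (-1, 1): H = diag(36, 12).
Both eigenvalues are positive, so H is positive definite: a local minimum.

local minimum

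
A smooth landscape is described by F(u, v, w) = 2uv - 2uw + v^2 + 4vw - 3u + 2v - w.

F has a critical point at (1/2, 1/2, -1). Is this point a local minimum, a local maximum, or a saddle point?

The Hessian is constant: H = [[0, 2, -2], [2, 2, 4], [-2, 4, 0]].
Leading principal minors: Δ₁ = 0, Δ₂ = -4, Δ₃ = -40.
The minors fit neither the all-positive nor the alternating-sign pattern, so H is indefinite: a saddle point.

saddle point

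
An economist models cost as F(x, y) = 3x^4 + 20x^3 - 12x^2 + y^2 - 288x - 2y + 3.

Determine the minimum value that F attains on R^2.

F(x,y) separates as P(x) + Q(y) + 3, so its minimum is min P + min Q + 3.
P'(x) = 12(x - 2)(x + 3)(x + 4) vanishes at x ∈ {-4, -3, 2}; Q'(y) = 2y - 2 vanishes at y ∈ {1}.
Local minima of P (where P''>0): P(-4)=448, P(2)=-416. Local minima of Q: Q(1)=-1.
So the global minimum of F is P(2) + Q(1) + 3 = -416 − 1 + 3 = -414, attained at (2, 1).

-414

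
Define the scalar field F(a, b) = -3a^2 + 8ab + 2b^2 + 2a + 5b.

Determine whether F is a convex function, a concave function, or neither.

neither

F is quadratic, so its Hessian is the constant matrix H = [[-6, 8], [8, 4]].
det(H) = -88, tr(H) = -2.
det(H) < 0, so H is indefinite: neither convex nor concave.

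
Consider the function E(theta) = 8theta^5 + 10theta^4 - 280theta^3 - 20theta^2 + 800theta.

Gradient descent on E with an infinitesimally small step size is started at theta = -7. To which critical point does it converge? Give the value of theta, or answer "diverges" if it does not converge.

diverges

E'(theta) = 40(theta - 4)(theta - 1)(theta + 1)(theta + 5), so E'(-7) = 42240.
Gradient descent moves in the -E' direction, i.e. theta is decreasing.
There is no critical point below theta=-7, and E' keeps the same sign, so the iterate runs off to −∞.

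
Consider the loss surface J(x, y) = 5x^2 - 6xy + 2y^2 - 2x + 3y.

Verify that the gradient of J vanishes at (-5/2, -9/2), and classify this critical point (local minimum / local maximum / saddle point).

∇J = (10x - 6y - 2, -6x + 4y + 3); substituting (-5/2, -9/2) gives ∇J = (0, 0), so (-5/2, -9/2) is indeed a critical point.
The Hessian of J is constant: H = [[10, -6], [-6, 4]].
det(H) = 10·4 − (-6)² = 4.
det(H) > 0 and tr(H) = 14 > 0, so H is positive definite and the point is a local minimum.

local minimum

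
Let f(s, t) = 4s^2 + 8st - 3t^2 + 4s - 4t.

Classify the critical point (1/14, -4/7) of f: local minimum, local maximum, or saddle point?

The Hessian of f is constant: H = [[8, 8], [8, -6]].
det(H) = 8·(-6) − 8² = -112.
Since det(H) < 0, H is indefinite and the critical point is a saddle point.

saddle point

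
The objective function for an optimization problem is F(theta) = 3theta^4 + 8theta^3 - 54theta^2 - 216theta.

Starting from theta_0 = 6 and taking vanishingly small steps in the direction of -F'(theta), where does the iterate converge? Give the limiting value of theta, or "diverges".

3

F'(theta) = 12(theta - 3)(theta + 2)(theta + 3), so F'(6) = 2592.
Gradient descent moves in the -F' direction, i.e. theta is decreasing.
The nearest critical point in that direction is theta = 3, where F'' = 360 > 0 (a local minimum). The iterate converges there.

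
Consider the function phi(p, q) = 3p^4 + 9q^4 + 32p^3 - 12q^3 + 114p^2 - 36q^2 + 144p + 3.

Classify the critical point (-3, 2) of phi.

saddle point

The mixed partial ∂²phi/∂p∂q is 0, so the Hessian at any point is diag(phi_pp, phi_qq) = diag(12(3p^2 + 16p + 19), 36(3q^2 - 2q - 2)).
At (-3, 2): H = diag(-24, 216).
The eigenvalues have opposite signs, so H is indefinite: a saddle point.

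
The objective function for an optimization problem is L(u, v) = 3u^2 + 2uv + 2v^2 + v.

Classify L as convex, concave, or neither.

L is quadratic, so its Hessian is the constant matrix H = [[6, 2], [2, 4]].
det(H) = 20, tr(H) = 10.
det(H) > 0 and tr(H) > 0, so H is positive definite everywhere: convex.

convex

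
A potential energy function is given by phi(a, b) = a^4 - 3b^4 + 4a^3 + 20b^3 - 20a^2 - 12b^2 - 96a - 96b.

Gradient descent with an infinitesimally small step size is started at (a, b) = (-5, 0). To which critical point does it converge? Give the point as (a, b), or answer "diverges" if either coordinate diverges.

(-4, 2)

phi is separable, so gradient descent decouples: a follows -∂phi/∂a, b follows -∂phi/∂b.
∂phi/∂a = 4(a - 3)(a + 2)(a + 4); at a=-5 this is -96, so a increases.
∂phi/∂b = -12(b - 4)(b - 2)(b + 1); at b=0 this is -96, so b increases.
a converges to its nearest critical value -4 (a local min of the a-part); b converges to 2. The iterate converges to (-4, 2).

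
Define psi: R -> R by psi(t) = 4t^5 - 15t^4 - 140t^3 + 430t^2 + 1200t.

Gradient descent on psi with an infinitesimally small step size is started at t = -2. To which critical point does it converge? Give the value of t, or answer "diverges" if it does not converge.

psi'(t) = 20(t - 5)(t - 3)(t + 1)(t + 4), so psi'(-2) = -1400.
Gradient descent moves in the -psi' direction, i.e. t is increasing.
The nearest critical point in that direction is t = -1, where psi'' = 1440 > 0 (a local minimum). The iterate converges there.

-1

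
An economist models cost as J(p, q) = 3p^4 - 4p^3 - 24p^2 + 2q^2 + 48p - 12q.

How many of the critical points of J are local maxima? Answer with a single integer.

0

J separates as a function of p plus a function of q, so ∇J=0 decouples.
∂J/∂p = 12(p - 2)(p - 1)(p + 2) = 0 at p ∈ {-2, 1, 2}; ∂J/∂q = 4(q - 3) = 0 at q ∈ {3}.
The Hessian is diagonal: diag(J_pp, J_qq). Second derivatives: J_pp(-2)=144, J_pp(1)=-36, J_pp(2)=48; J_qq(3)=4.
Local maxima occur where both diagonal entries negative: none. Count: 0.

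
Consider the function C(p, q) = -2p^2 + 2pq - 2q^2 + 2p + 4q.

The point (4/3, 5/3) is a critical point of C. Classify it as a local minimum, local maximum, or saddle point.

local maximum

The Hessian of C is constant: H = [[-4, 2], [2, -4]].
det(H) = (-4)·(-4) − 2² = 12.
det(H) > 0 and tr(H) = -8 < 0, so H is negative definite and the point is a local maximum.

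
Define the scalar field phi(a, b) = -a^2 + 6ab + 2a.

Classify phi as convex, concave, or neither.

phi is quadratic, so its Hessian is the constant matrix H = [[-2, 6], [6, 0]].
det(H) = -36, tr(H) = -2.
det(H) < 0, so H is indefinite: neither convex nor concave.

neither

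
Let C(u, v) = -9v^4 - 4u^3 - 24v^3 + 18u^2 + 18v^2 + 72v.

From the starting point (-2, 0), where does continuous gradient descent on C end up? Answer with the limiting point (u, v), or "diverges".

C is separable, so gradient descent decouples: u follows -∂C/∂u, v follows -∂C/∂v.
∂C/∂u = -12u(u - 3); at u=-2 this is -120, so u increases.
∂C/∂v = -36(v - 1)(v + 1)(v + 2); at v=0 this is 72, so v decreases.
u converges to its nearest critical value 0 (a local min of the u-part); v converges to -1. The iterate converges to (0, -1).

(0, -1)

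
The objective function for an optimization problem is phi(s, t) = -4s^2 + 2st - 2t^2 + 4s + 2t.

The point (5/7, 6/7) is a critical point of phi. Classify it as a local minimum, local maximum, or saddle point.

local maximum

The Hessian of phi is constant: H = [[-8, 2], [2, -4]].
det(H) = (-8)·(-4) − 2² = 28.
det(H) > 0 and tr(H) = -12 < 0, so H is negative definite and the point is a local maximum.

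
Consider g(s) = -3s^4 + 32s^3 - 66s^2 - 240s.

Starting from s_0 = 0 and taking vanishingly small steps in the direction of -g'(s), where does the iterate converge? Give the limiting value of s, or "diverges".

g'(s) = -12(s - 5)(s - 4)(s + 1), so g'(0) = -240.
Gradient descent moves in the -g' direction, i.e. s is increasing.
The nearest critical point in that direction is s = 4, where g'' = 60 > 0 (a local minimum). The iterate converges there.

4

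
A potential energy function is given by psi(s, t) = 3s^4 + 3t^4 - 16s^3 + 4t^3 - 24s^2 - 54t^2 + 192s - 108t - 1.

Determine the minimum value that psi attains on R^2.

-764

psi(s,t) separates as P(s) + Q(t) − 1, so its minimum is min P + min Q − 1.
P'(s) = 12(s - 4)(s - 2)(s + 2) vanishes at s ∈ {-2, 2, 4}; Q'(t) = 12(t - 3)(t + 1)(t + 3) vanishes at t ∈ {-3, -1, 3}.
Local minima of P (where P''>0): P(-2)=-304, P(4)=128. Local minima of Q: Q(-3)=-27, Q(3)=-459.
So the global minimum of psi is P(-2) + Q(3) − 1 = -304 − 459 − 1 = -764, attained at (-2, 3).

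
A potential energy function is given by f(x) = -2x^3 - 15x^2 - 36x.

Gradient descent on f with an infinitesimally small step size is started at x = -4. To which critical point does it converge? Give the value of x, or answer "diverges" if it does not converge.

f'(x) = -6(x + 2)(x + 3), so f'(-4) = -12.
Gradient descent moves in the -f' direction, i.e. x is increasing.
The nearest critical point in that direction is x = -3, where f'' = 6 > 0 (a local minimum). The iterate converges there.

-3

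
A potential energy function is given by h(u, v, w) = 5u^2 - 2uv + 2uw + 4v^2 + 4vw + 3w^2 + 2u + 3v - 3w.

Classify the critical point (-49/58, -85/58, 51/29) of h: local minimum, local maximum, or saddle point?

local minimum

The Hessian is constant: H = [[10, -2, 2], [-2, 8, 4], [2, 4, 6]].
Leading principal minors: Δ₁ = 10, Δ₂ = 76, Δ₃ = 232.
All leading minors are positive, so H is positive definite: a local minimum.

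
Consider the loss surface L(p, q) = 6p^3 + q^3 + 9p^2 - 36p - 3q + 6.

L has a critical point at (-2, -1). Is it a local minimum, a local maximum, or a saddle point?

The mixed partial ∂²L/∂p∂q is 0, so the Hessian at any point is diag(L_pp, L_qq) = diag(18(2p + 1), 6q).
At (-2, -1): H = diag(-54, -6).
Both eigenvalues are negative, so H is negative definite: a local maximum.

local maximum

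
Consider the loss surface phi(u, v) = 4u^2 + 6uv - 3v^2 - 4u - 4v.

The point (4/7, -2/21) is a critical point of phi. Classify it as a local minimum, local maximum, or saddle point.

The Hessian of phi is constant: H = [[8, 6], [6, -6]].
det(H) = 8·(-6) − 6² = -84.
Since det(H) < 0, H is indefinite and the critical point is a saddle point.

saddle point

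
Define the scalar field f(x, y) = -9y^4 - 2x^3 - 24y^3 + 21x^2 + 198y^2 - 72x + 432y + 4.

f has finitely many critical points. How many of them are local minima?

1

f separates as a function of x plus a function of y, so ∇f=0 decouples.
∂f/∂x = -6(x - 4)(x - 3) = 0 at x ∈ {3, 4}; ∂f/∂y = -36(y - 3)(y + 1)(y + 4) = 0 at y ∈ {-4, -1, 3}.
The Hessian is diagonal: diag(f_xx, f_yy). Second derivatives: f_xx(3)=6, f_xx(4)=-6; f_yy(-4)=-756, f_yy(-1)=432, f_yy(3)=-1008.
Local minima occur where both diagonal entries positive: (3, -1). Count: 1.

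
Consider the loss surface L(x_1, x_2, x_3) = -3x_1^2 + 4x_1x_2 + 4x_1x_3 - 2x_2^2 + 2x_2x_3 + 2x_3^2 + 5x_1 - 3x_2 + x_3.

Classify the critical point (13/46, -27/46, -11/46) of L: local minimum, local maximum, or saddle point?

saddle point

The Hessian is constant: H = [[-6, 4, 4], [4, -4, 2], [4, 2, 4]].
Leading principal minors: Δ₁ = -6, Δ₂ = 8, Δ₃ = 184.
The minors fit neither the all-positive nor the alternating-sign pattern, so H is indefinite: a saddle point.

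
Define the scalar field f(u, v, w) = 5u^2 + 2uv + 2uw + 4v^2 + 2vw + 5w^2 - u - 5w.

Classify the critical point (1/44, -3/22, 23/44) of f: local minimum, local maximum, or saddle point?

local minimum

The Hessian is constant: H = [[10, 2, 2], [2, 8, 2], [2, 2, 10]].
Leading principal minors: Δ₁ = 10, Δ₂ = 76, Δ₃ = 704.
All leading minors are positive, so H is positive definite: a local minimum.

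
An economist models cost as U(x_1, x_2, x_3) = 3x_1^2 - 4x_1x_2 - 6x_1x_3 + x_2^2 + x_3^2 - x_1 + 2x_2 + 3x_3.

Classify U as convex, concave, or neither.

U is quadratic, so its Hessian is the constant matrix H = [[6, -4, -6], [-4, 2, 0], [-6, 0, 2]].
Leading principal minors: 6, -4, -80.
Neither pattern holds ⇒ H is indefinite ⇒ neither convex nor concave.

neither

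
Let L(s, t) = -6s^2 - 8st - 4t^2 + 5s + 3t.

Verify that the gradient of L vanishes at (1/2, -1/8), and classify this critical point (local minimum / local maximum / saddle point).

local maximum

∇L = (-12s - 8t + 5, -8s - 8t + 3); substituting (1/2, -1/8) gives ∇L = (0, 0), so (1/2, -1/8) is indeed a critical point.
The Hessian of L is constant: H = [[-12, -8], [-8, -8]].
det(H) = (-12)·(-8) − (-8)² = 32.
det(H) > 0 and tr(H) = -20 < 0, so H is negative definite and the point is a local maximum.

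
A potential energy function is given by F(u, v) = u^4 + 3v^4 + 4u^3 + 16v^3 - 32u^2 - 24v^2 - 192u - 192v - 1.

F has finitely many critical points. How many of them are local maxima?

1

F separates as a function of u plus a function of v, so ∇F=0 decouples.
∂F/∂u = 4(u - 4)(u + 3)(u + 4) = 0 at u ∈ {-4, -3, 4}; ∂F/∂v = 12(v - 2)(v + 2)(v + 4) = 0 at v ∈ {-4, -2, 2}.
The Hessian is diagonal: diag(F_uu, F_vv). Second derivatives: F_uu(-4)=32, F_uu(-3)=-28, F_uu(4)=224; F_vv(-4)=144, F_vv(-2)=-96, F_vv(2)=288.
Local maxima occur where both diagonal entries negative: (-3, -2). Count: 1.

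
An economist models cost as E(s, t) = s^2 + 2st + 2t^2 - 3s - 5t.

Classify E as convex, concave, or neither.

convex

E is quadratic, so its Hessian is the constant matrix H = [[2, 2], [2, 4]].
det(H) = 4, tr(H) = 6.
det(H) > 0 and tr(H) > 0, so H is positive definite everywhere: convex.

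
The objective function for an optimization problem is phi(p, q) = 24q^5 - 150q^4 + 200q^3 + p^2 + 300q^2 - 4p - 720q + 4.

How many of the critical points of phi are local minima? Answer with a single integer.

2

phi separates as a function of p plus a function of q, so ∇phi=0 decouples.
∂phi/∂p = 2(p - 2) = 0 at p ∈ {2}; ∂phi/∂q = 120(q - 3)(q - 2)(q - 1)(q + 1) = 0 at q ∈ {-1, 1, 2, 3}.
The Hessian is diagonal: diag(phi_pp, phi_qq). Second derivatives: phi_pp(2)=2; phi_qq(-1)=-2880, phi_qq(1)=480, phi_qq(2)=-360, phi_qq(3)=960.
Local minima occur where both diagonal entries positive: (2, 1), (2, 3). Count: 2.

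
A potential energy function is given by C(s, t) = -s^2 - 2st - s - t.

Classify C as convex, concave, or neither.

neither

C is quadratic, so its Hessian is the constant matrix H = [[-2, -2], [-2, 0]].
det(H) = -4, tr(H) = -2.
det(H) < 0, so H is indefinite: neither convex nor concave.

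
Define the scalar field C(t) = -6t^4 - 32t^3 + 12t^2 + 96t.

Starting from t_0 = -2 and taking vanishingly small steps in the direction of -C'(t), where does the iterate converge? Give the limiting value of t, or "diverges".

C'(t) = -24(t - 1)(t + 1)(t + 4), so C'(-2) = -144.
Gradient descent moves in the -C' direction, i.e. t is increasing.
The nearest critical point in that direction is t = -1, where C'' = 144 > 0 (a local minimum). The iterate converges there.

-1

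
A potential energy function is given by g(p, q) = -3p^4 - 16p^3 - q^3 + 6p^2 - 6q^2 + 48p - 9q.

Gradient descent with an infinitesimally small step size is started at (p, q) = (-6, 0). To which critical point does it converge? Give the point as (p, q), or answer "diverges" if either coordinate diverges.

g is separable, so gradient descent decouples: p follows -∂g/∂p, q follows -∂g/∂q.
∂g/∂p = -12(p - 1)(p + 1)(p + 4); at p=-6 this is 840, so p decreases.
∂g/∂q = -3(q + 1)(q + 3); at q=0 this is -9, so q increases.
The p-coordinate has no critical point in that direction and runs off to infinity.

diverges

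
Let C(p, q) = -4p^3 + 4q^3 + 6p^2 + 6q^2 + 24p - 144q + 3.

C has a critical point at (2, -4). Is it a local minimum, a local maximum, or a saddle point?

local maximum

The mixed partial ∂²C/∂p∂q is 0, so the Hessian at any point is diag(C_pp, C_qq) = diag(12(-2p + 1), 12(2q + 1)).
At (2, -4): H = diag(-36, -84).
Both eigenvalues are negative, so H is negative definite: a local maximum.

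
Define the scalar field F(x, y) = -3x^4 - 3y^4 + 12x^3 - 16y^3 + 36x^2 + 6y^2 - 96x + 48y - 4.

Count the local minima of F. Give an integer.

1

F separates as a function of x plus a function of y, so ∇F=0 decouples.
∂F/∂x = -12(x - 4)(x - 1)(x + 2) = 0 at x ∈ {-2, 1, 4}; ∂F/∂y = -12(y - 1)(y + 1)(y + 4) = 0 at y ∈ {-4, -1, 1}.
The Hessian is diagonal: diag(F_xx, F_yy). Second derivatives: F_xx(-2)=-216, F_xx(1)=108, F_xx(4)=-216; F_yy(-4)=-180, F_yy(-1)=72, F_yy(1)=-120.
Local minima occur where both diagonal entries positive: (1, -1). Count: 1.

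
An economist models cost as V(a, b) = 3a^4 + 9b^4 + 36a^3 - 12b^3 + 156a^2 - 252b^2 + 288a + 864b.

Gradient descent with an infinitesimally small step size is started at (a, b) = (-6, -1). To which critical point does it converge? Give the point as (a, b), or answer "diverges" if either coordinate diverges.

V is separable, so gradient descent decouples: a follows -∂V/∂a, b follows -∂V/∂b.
∂V/∂a = 12(a + 2)(a + 3)(a + 4); at a=-6 this is -288, so a increases.
∂V/∂b = 36(b - 3)(b - 2)(b + 4); at b=-1 this is 1296, so b decreases.
a converges to its nearest critical value -4 (a local min of the a-part); b converges to -4. The iterate converges to (-4, -4).

(-4, -4)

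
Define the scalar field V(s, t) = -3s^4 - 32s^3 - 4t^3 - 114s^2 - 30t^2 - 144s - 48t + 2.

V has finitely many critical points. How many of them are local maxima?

V separates as a function of s plus a function of t, so ∇V=0 decouples.
∂V/∂s = -12(s + 1)(s + 3)(s + 4) = 0 at s ∈ {-4, -3, -1}; ∂V/∂t = -12(t + 1)(t + 4) = 0 at t ∈ {-4, -1}.
The Hessian is diagonal: diag(V_ss, V_tt). Second derivatives: V_ss(-4)=-36, V_ss(-3)=24, V_ss(-1)=-72; V_tt(-4)=36, V_tt(-1)=-36.
Local maxima occur where both diagonal entries negative: (-4, -1), (-1, -1). Count: 2.

2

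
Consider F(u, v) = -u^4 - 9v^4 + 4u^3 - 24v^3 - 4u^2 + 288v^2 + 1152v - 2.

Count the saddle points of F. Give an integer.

4

F separates as a function of u plus a function of v, so ∇F=0 decouples.
∂F/∂u = -4u(u - 2)(u - 1) = 0 at u ∈ {0, 1, 2}; ∂F/∂v = -36(v - 4)(v + 2)(v + 4) = 0 at v ∈ {-4, -2, 4}.
The Hessian is diagonal: diag(F_uu, F_vv). Second derivatives: F_uu(0)=-8, F_uu(1)=4, F_uu(2)=-8; F_vv(-4)=-576, F_vv(-2)=432, F_vv(4)=-1728.
Saddle points occur where the two diagonal entries have opposite signs: (0, -2), (1, -4), (1, 4), (2, -2). Count: 4.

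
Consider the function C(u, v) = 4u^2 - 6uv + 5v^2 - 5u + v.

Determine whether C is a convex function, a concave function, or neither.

convex

C is quadratic, so its Hessian is the constant matrix H = [[8, -6], [-6, 10]].
det(H) = 44, tr(H) = 18.
det(H) > 0 and tr(H) > 0, so H is positive definite everywhere: convex.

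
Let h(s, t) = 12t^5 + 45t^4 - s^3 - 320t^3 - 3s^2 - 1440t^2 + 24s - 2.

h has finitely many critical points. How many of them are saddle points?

h separates as a function of s plus a function of t, so ∇h=0 decouples.
∂h/∂s = -3(s - 2)(s + 4) = 0 at s ∈ {-4, 2}; ∂h/∂t = 60t(t - 4)(t + 3)(t + 4) = 0 at t ∈ {-4, -3, 0, 4}.
The Hessian is diagonal: diag(h_ss, h_tt). Second derivatives: h_ss(-4)=18, h_ss(2)=-18; h_tt(-4)=-1920, h_tt(-3)=1260, h_tt(0)=-2880, h_tt(4)=13440.
Saddle points occur where the two diagonal entries have opposite signs: (-4, -4), (-4, 0), (2, -3), (2, 4). Count: 4.

4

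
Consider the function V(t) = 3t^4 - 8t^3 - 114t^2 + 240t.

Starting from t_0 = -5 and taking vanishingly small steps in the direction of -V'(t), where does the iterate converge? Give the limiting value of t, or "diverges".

V'(t) = 12(t - 5)(t - 1)(t + 4), so V'(-5) = -720.
Gradient descent moves in the -V' direction, i.e. t is increasing.
The nearest critical point in that direction is t = -4, where V'' = 540 > 0 (a local minimum). The iterate converges there.

-4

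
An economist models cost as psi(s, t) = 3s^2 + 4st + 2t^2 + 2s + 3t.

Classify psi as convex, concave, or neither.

psi is quadratic, so its Hessian is the constant matrix H = [[6, 4], [4, 4]].
det(H) = 8, tr(H) = 10.
det(H) > 0 and tr(H) > 0, so H is positive definite everywhere: convex.

convex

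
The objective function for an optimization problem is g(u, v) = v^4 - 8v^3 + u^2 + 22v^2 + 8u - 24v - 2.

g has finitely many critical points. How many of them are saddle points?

g separates as a function of u plus a function of v, so ∇g=0 decouples.
∂g/∂u = 2(u + 4) = 0 at u ∈ {-4}; ∂g/∂v = 4(v - 3)(v - 2)(v - 1) = 0 at v ∈ {1, 2, 3}.
The Hessian is diagonal: diag(g_uu, g_vv). Second derivatives: g_uu(-4)=2; g_vv(1)=8, g_vv(2)=-4, g_vv(3)=8.
Saddle points occur where the two diagonal entries have opposite signs: (-4, 2). Count: 1.

1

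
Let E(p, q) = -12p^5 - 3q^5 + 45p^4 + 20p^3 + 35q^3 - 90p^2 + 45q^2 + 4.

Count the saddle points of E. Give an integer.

8

E separates as a function of p plus a function of q, so ∇E=0 decouples.
∂E/∂p = -60p(p - 3)(p - 1)(p + 1) = 0 at p ∈ {-1, 0, 1, 3}; ∂E/∂q = -15q(q - 3)(q + 1)(q + 2) = 0 at q ∈ {-2, -1, 0, 3}.
The Hessian is diagonal: diag(E_pp, E_qq). Second derivatives: E_pp(-1)=480, E_pp(0)=-180, E_pp(1)=240, E_pp(3)=-1440; E_qq(-2)=150, E_qq(-1)=-60, E_qq(0)=90, E_qq(3)=-900.
Saddle points occur where the two diagonal entries have opposite signs: (-1, -1), (-1, 3), (0, -2), (0, 0), (1, -1), (1, 3), (3, -2), (3, 0). Count: 8.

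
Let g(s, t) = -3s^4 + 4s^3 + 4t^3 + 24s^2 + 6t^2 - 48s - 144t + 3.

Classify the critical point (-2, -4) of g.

local maximum

The mixed partial ∂²g/∂s∂t is 0, so the Hessian at any point is diag(g_ss, g_tt) = diag(12(-3s^2 + 2s + 4), 12(2t + 1)).
At (-2, -4): H = diag(-144, -84).
Both eigenvalues are negative, so H is negative definite: a local maximum.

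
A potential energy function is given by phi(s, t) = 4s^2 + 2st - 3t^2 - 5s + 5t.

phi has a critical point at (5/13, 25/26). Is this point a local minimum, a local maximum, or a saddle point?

saddle point

The Hessian of phi is constant: H = [[8, 2], [2, -6]].
det(H) = 8·(-6) − 2² = -52.
Since det(H) < 0, H is indefinite and the critical point is a saddle point.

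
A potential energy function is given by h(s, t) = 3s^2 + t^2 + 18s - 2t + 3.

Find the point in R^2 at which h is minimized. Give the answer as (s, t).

(-3, 1)

h(s,t) separates as P(s) + Q(t) + 3, so its minimum is min P + min Q + 3.
P'(s) = 6s + 18 vanishes at s ∈ {-3}; Q'(t) = 2(t - 1) vanishes at t ∈ {1}.
Local minima of P (where P''>0): P(-3)=-27. Local minima of Q: Q(1)=-1.
So the global minimum of h is P(-3) + Q(1) + 3 = -27 − 1 + 3 = -25, attained at (-3, 1).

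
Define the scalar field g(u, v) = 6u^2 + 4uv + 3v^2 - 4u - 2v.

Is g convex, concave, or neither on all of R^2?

g is quadratic, so its Hessian is the constant matrix H = [[12, 4], [4, 6]].
det(H) = 56, tr(H) = 18.
det(H) > 0 and tr(H) > 0, so H is positive definite everywhere: convex.

convex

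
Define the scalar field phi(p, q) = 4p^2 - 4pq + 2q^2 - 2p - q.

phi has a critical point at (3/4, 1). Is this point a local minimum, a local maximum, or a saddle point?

local minimum

The Hessian of phi is constant: H = [[8, -4], [-4, 4]].
det(H) = 8·4 − (-4)² = 16.
det(H) > 0 and tr(H) = 12 > 0, so H is positive definite and the point is a local minimum.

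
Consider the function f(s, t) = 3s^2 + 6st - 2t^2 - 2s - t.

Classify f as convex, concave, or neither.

neither

f is quadratic, so its Hessian is the constant matrix H = [[6, 6], [6, -4]].
det(H) = -60, tr(H) = 2.
det(H) < 0, so H is indefinite: neither convex nor concave.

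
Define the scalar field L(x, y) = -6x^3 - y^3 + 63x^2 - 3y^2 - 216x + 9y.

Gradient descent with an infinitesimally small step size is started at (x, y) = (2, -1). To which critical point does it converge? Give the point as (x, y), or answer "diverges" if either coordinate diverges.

L is separable, so gradient descent decouples: x follows -∂L/∂x, y follows -∂L/∂y.
∂L/∂x = -18(x - 4)(x - 3); at x=2 this is -36, so x increases.
∂L/∂y = -3(y - 1)(y + 3); at y=-1 this is 12, so y decreases.
x converges to its nearest critical value 3 (a local min of the x-part); y converges to -3. The iterate converges to (3, -3).

(3, -3)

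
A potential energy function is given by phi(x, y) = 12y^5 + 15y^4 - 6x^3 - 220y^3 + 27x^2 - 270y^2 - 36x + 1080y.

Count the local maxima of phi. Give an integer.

2

phi separates as a function of x plus a function of y, so ∇phi=0 decouples.
∂phi/∂x = -18(x - 2)(x - 1) = 0 at x ∈ {1, 2}; ∂phi/∂y = 60(y - 3)(y - 1)(y + 2)(y + 3) = 0 at y ∈ {-3, -2, 1, 3}.
The Hessian is diagonal: diag(phi_xx, phi_yy). Second derivatives: phi_xx(1)=18, phi_xx(2)=-18; phi_yy(-3)=-1440, phi_yy(-2)=900, phi_yy(1)=-1440, phi_yy(3)=3600.
Local maxima occur where both diagonal entries negative: (2, -3), (2, 1). Count: 2.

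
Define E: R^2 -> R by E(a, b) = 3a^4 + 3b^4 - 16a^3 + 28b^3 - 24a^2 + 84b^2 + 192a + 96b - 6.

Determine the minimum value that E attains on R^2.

E(a,b) separates as P(a) + Q(b) − 6, so its minimum is min P + min Q − 6.
P'(a) = 12(a - 4)(a - 2)(a + 2) vanishes at a ∈ {-2, 2, 4}; Q'(b) = 12(b + 1)(b + 2)(b + 4) vanishes at b ∈ {-4, -2, -1}.
Local minima of P (where P''>0): P(-2)=-304, P(4)=128. Local minima of Q: Q(-4)=-64, Q(-1)=-37.
So the global minimum of E is P(-2) + Q(-4) − 6 = -304 − 64 − 6 = -374, attained at (-2, -4).

-374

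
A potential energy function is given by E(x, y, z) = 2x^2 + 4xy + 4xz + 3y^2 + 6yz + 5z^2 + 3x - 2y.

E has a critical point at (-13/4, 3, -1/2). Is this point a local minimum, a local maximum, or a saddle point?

local minimum

The Hessian is constant: H = [[4, 4, 4], [4, 6, 6], [4, 6, 10]].
Leading principal minors: Δ₁ = 4, Δ₂ = 8, Δ₃ = 32.
All leading minors are positive, so H is positive definite: a local minimum.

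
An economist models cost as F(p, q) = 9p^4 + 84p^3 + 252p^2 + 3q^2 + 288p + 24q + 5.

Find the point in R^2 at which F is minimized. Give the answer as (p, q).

F(p,q) separates as A(p) + B(q) + 5, so its minimum is min A + min B + 5.
A'(p) = 36(p + 1)(p + 2)(p + 4) vanishes at p ∈ {-4, -2, -1}; B'(q) = 6q + 24 vanishes at q ∈ {-4}.
Local minima of A (where A''>0): A(-4)=-192, A(-1)=-111. Local minima of B: B(-4)=-48.
So the global minimum of F is A(-4) + B(-4) + 5 = -192 − 48 + 5 = -235, attained at (-4, -4).

(-4, -4)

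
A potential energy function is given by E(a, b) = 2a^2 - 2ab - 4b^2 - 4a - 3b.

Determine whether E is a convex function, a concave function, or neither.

E is quadratic, so its Hessian is the constant matrix H = [[4, -2], [-2, -8]].
det(H) = -36, tr(H) = -4.
det(H) < 0, so H is indefinite: neither convex nor concave.

neither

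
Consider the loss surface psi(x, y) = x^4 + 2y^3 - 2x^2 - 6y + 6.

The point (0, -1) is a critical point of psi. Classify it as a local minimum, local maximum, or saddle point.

local maximum

The mixed partial ∂²psi/∂x∂y is 0, so the Hessian at any point is diag(psi_xx, psi_yy) = diag(4(3x^2 - 1), 12y).
At (0, -1): H = diag(-4, -12).
Both eigenvalues are negative, so H is negative definite: a local maximum.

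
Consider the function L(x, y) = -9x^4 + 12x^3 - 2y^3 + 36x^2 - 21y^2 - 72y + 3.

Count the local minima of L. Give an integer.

L separates as a function of x plus a function of y, so ∇L=0 decouples.
∂L/∂x = -36x(x - 2)(x + 1) = 0 at x ∈ {-1, 0, 2}; ∂L/∂y = -6(y + 3)(y + 4) = 0 at y ∈ {-4, -3}.
The Hessian is diagonal: diag(L_xx, L_yy). Second derivatives: L_xx(-1)=-108, L_xx(0)=72, L_xx(2)=-216; L_yy(-4)=6, L_yy(-3)=-6.
Local minima occur where both diagonal entries positive: (0, -4). Count: 1.

1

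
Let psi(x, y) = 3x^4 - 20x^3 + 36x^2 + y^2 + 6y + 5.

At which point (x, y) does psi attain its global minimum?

(0, -3)

psi(x,y) separates as P(x) + Q(y) + 5, so its minimum is min P + min Q + 5.
P'(x) = 12x(x - 3)(x - 2) vanishes at x ∈ {0, 2, 3}; Q'(y) = 2y + 6 vanishes at y ∈ {-3}.
Local minima of P (where P''>0): P(0)=0, P(3)=27. Local minima of Q: Q(-3)=-9.
So the global minimum of psi is P(0) + Q(-3) + 5 = 0 − 9 + 5 = -4, attained at (0, -3).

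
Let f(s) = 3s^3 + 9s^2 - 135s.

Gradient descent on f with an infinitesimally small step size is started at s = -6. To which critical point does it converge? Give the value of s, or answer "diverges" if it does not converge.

f'(s) = 9(s - 3)(s + 5), so f'(-6) = 81.
Gradient descent moves in the -f' direction, i.e. s is decreasing.
There is no critical point below s=-6, and f' keeps the same sign, so the iterate runs off to −∞.

diverges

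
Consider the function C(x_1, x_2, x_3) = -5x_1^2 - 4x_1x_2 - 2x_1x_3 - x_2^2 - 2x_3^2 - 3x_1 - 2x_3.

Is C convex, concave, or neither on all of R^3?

C is quadratic, so its Hessian is the constant matrix H = [[-10, -4, -2], [-4, -2, 0], [-2, 0, -4]].
Leading principal minors: -10, 4, -8.
Signs alternate −, +, − ⇒ H ≺ 0 ⇒ concave.

concave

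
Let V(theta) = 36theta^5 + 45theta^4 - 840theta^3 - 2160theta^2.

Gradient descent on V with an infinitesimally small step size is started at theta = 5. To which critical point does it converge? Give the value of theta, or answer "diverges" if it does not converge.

V'(theta) = 180theta(theta - 4)(theta + 2)(theta + 3), so V'(5) = 50400.
Gradient descent moves in the -V' direction, i.e. theta is decreasing.
The nearest critical point in that direction is theta = 4, where V'' = 30240 > 0 (a local minimum). The iterate converges there.

4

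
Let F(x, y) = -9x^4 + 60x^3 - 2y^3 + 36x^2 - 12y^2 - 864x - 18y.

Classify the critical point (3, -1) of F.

The mixed partial ∂²F/∂x∂y is 0, so the Hessian at any point is diag(F_xx, F_yy) = diag(36(-3x^2 + 10x + 2), -12(y + 2)).
At (3, -1): H = diag(180, -12).
The eigenvalues have opposite signs, so H is indefinite: a saddle point.

saddle point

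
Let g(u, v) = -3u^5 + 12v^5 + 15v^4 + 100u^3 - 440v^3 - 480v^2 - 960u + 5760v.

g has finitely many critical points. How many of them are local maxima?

g separates as a function of u plus a function of v, so ∇g=0 decouples.
∂g/∂u = -15(u - 4)(u - 2)(u + 2)(u + 4) = 0 at u ∈ {-4, -2, 2, 4}; ∂g/∂v = 60(v - 4)(v - 2)(v + 3)(v + 4) = 0 at v ∈ {-4, -3, 2, 4}.
The Hessian is diagonal: diag(g_uu, g_vv). Second derivatives: g_uu(-4)=1440, g_uu(-2)=-720, g_uu(2)=720, g_uu(4)=-1440; g_vv(-4)=-2880, g_vv(-3)=2100, g_vv(2)=-3600, g_vv(4)=6720.
Local maxima occur where both diagonal entries negative: (-2, -4), (-2, 2), (4, -4), (4, 2). Count: 4.

4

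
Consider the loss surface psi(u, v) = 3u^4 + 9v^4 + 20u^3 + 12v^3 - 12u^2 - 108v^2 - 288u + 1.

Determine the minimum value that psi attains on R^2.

psi(u,v) separates as P(u) + Q(v) + 1, so its minimum is min P + min Q + 1.
P'(u) = 12(u - 2)(u + 3)(u + 4) vanishes at u ∈ {-4, -3, 2}; Q'(v) = 36v(v - 2)(v + 3) vanishes at v ∈ {-3, 0, 2}.
Local minima of P (where P''>0): P(-4)=448, P(2)=-416. Local minima of Q: Q(-3)=-567, Q(2)=-192.
So the global minimum of psi is P(2) + Q(-3) + 1 = -416 − 567 + 1 = -982, attained at (2, -3).

-982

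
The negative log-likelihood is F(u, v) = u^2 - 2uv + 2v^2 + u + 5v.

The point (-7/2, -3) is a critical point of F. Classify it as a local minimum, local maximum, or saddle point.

local minimum

The Hessian of F is constant: H = [[2, -2], [-2, 4]].
det(H) = 2·4 − (-2)² = 4.
det(H) > 0 and tr(H) = 6 > 0, so H is positive definite and the point is a local minimum.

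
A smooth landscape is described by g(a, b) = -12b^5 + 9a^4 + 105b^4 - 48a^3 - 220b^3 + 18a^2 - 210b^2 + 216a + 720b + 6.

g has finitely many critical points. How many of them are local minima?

4

g separates as a function of a plus a function of b, so ∇g=0 decouples.
∂g/∂a = 36(a - 3)(a - 2)(a + 1) = 0 at a ∈ {-1, 2, 3}; ∂g/∂b = -60(b - 4)(b - 3)(b - 1)(b + 1) = 0 at b ∈ {-1, 1, 3, 4}.
The Hessian is diagonal: diag(g_aa, g_bb). Second derivatives: g_aa(-1)=432, g_aa(2)=-108, g_aa(3)=144; g_bb(-1)=2400, g_bb(1)=-720, g_bb(3)=480, g_bb(4)=-900.
Local minima occur where both diagonal entries positive: (-1, -1), (-1, 3), (3, -1), (3, 3). Count: 4.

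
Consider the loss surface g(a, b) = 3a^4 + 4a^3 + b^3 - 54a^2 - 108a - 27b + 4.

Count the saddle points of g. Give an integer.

g separates as a function of a plus a function of b, so ∇g=0 decouples.
∂g/∂a = 12(a - 3)(a + 1)(a + 3) = 0 at a ∈ {-3, -1, 3}; ∂g/∂b = 3(b - 3)(b + 3) = 0 at b ∈ {-3, 3}.
The Hessian is diagonal: diag(g_aa, g_bb). Second derivatives: g_aa(-3)=144, g_aa(-1)=-96, g_aa(3)=288; g_bb(-3)=-18, g_bb(3)=18.
Saddle points occur where the two diagonal entries have opposite signs: (-3, -3), (-1, 3), (3, -3). Count: 3.

3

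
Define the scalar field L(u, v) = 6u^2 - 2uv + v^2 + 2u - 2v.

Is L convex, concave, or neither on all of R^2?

L is quadratic, so its Hessian is the constant matrix H = [[12, -2], [-2, 2]].
det(H) = 20, tr(H) = 14.
det(H) > 0 and tr(H) > 0, so H is positive definite everywhere: convex.

convex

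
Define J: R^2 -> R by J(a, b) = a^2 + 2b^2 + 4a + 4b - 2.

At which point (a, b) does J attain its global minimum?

J(a,b) separates as P(a) + Q(b) − 2, so its minimum is min P + min Q − 2.
P'(a) = 2a + 4 vanishes at a ∈ {-2}; Q'(b) = 4b + 4 vanishes at b ∈ {-1}.
Local minima of P (where P''>0): P(-2)=-4. Local minima of Q: Q(-1)=-2.
So the global minimum of J is P(-2) + Q(-1) − 2 = -4 − 2 − 2 = -8, attained at (-2, -1).

(-2, -1)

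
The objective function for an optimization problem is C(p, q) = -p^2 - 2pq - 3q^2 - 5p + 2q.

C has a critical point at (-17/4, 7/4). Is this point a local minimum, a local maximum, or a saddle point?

The Hessian of C is constant: H = [[-2, -2], [-2, -6]].
det(H) = (-2)·(-6) − (-2)² = 8.
det(H) > 0 and tr(H) = -8 < 0, so H is negative definite and the point is a local maximum.

local maximum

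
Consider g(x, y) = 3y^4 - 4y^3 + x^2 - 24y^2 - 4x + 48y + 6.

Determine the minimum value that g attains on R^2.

-110

g(x,y) separates as P(x) + Q(y) + 6, so its minimum is min P + min Q + 6.
P'(x) = 2x - 4 vanishes at x ∈ {2}; Q'(y) = 12(y - 2)(y - 1)(y + 2) vanishes at y ∈ {-2, 1, 2}.
Local minima of P (where P''>0): P(2)=-4. Local minima of Q: Q(-2)=-112, Q(2)=16.
So the global minimum of g is P(2) + Q(-2) + 6 = -4 − 112 + 6 = -110, attained at (2, -2).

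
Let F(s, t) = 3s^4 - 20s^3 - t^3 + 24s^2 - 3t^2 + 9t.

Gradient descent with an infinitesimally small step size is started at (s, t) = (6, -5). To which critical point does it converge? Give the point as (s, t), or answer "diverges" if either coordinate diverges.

F is separable, so gradient descent decouples: s follows -∂F/∂s, t follows -∂F/∂t.
∂F/∂s = 12s(s - 4)(s - 1); at s=6 this is 720, so s decreases.
∂F/∂t = -3(t - 1)(t + 3); at t=-5 this is -36, so t increases.
s converges to its nearest critical value 4 (a local min of the s-part); t converges to -3. The iterate converges to (4, -3).

(4, -3)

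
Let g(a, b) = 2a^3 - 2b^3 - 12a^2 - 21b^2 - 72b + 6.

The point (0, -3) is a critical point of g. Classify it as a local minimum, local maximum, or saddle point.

The mixed partial ∂²g/∂a∂b is 0, so the Hessian at any point is diag(g_aa, g_bb) = diag(12(a - 2), -6(2b + 7)).
At (0, -3): H = diag(-24, -6).
Both eigenvalues are negative, so H is negative definite: a local maximum.

local maximum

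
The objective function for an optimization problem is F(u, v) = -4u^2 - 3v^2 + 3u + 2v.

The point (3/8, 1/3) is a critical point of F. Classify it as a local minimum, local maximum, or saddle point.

local maximum

The Hessian of F is constant: H = [[-8, 0], [0, -6]].
det(H) = (-8)·(-6) − 0² = 48.
det(H) > 0 and tr(H) = -14 < 0, so H is negative definite and the point is a local maximum.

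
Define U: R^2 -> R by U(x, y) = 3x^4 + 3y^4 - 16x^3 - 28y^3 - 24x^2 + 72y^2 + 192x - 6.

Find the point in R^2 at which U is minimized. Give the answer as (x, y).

U(x,y) separates as P(x) + Q(y) − 6, so its minimum is min P + min Q − 6.
P'(x) = 12(x - 4)(x - 2)(x + 2) vanishes at x ∈ {-2, 2, 4}; Q'(y) = 12y(y - 4)(y - 3) vanishes at y ∈ {0, 3, 4}.
Local minima of P (where P''>0): P(-2)=-304, P(4)=128. Local minima of Q: Q(0)=0, Q(4)=128.
So the global minimum of U is P(-2) + Q(0) − 6 = -304 + 0 − 6 = -310, attained at (-2, 0).

(-2, 0)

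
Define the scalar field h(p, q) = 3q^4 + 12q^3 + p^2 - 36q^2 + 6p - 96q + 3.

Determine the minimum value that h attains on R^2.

h(p,q) separates as A(p) + B(q) + 3, so its minimum is min A + min B + 3.
A'(p) = 2p + 6 vanishes at p ∈ {-3}; B'(q) = 12(q - 2)(q + 1)(q + 4) vanishes at q ∈ {-4, -1, 2}.
Local minima of A (where A''>0): A(-3)=-9. Local minima of B: B(-4)=-192, B(2)=-192.
So the global minimum of h is A(-3) + B(-4) + 3 = -9 − 192 + 3 = -198, attained at (-3, -4).

-198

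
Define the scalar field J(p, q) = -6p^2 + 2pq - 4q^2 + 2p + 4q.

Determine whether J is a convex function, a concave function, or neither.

J is quadratic, so its Hessian is the constant matrix H = [[-12, 2], [2, -8]].
det(H) = 92, tr(H) = -20.
det(H) > 0 and tr(H) < 0, so H is negative definite everywhere: concave.

concave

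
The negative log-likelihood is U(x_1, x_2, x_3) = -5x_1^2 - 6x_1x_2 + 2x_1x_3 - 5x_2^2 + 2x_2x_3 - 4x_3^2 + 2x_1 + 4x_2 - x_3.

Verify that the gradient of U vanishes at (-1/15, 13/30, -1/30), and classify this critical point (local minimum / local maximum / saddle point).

∇U = (-10x_1 - 6x_2 + 2x_3 + 2, -6x_1 - 10x_2 + 2x_3 + 4, 2x_1 + 2x_2 - 8x_3 - 1); substituting (-1/15, 13/30, -1/30) gives ∇U = (0, 0, 0), so (-1/15, 13/30, -1/30) is indeed a critical point.
The Hessian is constant: H = [[-10, -6, 2], [-6, -10, 2], [2, 2, -8]].
Leading principal minors: Δ₁ = -10, Δ₂ = 64, Δ₃ = -480.
The minors alternate sign starting negative (−, +, −), so H is negative definite: a local maximum.

local maximum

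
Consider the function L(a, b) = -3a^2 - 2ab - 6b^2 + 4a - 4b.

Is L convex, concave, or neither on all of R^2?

L is quadratic, so its Hessian is the constant matrix H = [[-6, -2], [-2, -12]].
det(H) = 68, tr(H) = -18.
det(H) > 0 and tr(H) < 0, so H is negative definite everywhere: concave.

concave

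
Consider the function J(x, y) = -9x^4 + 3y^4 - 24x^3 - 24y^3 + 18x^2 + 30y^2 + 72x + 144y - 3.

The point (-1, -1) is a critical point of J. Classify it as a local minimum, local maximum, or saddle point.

The mixed partial ∂²J/∂x∂y is 0, so the Hessian at any point is diag(J_xx, J_yy) = diag(36(-3x^2 - 4x + 1), 12(3y^2 - 12y + 5)).
At (-1, -1): H = diag(72, 240).
Both eigenvalues are positive, so H is positive definite: a local minimum.

local minimum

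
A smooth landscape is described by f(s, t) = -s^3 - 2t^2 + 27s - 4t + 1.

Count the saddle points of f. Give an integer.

1

f separates as a function of s plus a function of t, so ∇f=0 decouples.
∂f/∂s = -3(s - 3)(s + 3) = 0 at s ∈ {-3, 3}; ∂f/∂t = -4(t + 1) = 0 at t ∈ {-1}.
The Hessian is diagonal: diag(f_ss, f_tt). Second derivatives: f_ss(-3)=18, f_ss(3)=-18; f_tt(-1)=-4.
Saddle points occur where the two diagonal entries have opposite signs: (-3, -1). Count: 1.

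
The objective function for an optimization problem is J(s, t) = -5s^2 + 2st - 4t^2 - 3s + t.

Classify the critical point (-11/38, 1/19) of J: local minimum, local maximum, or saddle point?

local maximum

The Hessian of J is constant: H = [[-10, 2], [2, -8]].
det(H) = (-10)·(-8) − 2² = 76.
det(H) > 0 and tr(H) = -18 < 0, so H is negative definite and the point is a local maximum.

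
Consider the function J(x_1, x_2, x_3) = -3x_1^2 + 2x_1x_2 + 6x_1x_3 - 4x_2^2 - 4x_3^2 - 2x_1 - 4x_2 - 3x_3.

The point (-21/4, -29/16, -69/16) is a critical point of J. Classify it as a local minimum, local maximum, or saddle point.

local maximum

The Hessian is constant: H = [[-6, 2, 6], [2, -8, 0], [6, 0, -8]].
Leading principal minors: Δ₁ = -6, Δ₂ = 44, Δ₃ = -64.
The minors alternate sign starting negative (−, +, −), so H is negative definite: a local maximum.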